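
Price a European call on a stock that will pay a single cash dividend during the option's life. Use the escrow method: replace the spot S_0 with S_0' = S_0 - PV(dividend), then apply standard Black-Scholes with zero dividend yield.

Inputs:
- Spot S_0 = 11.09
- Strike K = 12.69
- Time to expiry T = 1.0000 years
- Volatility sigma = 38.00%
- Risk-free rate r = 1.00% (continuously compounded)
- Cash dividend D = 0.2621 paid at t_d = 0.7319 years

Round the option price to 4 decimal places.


PV(D) = D * exp(-r * t_d) = 0.2621 * 0.99270772 = 0.26018869
S_0' = S_0 - PV(D) = 11.0900 - 0.26018869 = 10.82981131
d1 = (ln(S_0'/K) + (r + sigma^2/2)*T) / (sigma*sqrt(T)) = -0.20082012
d2 = d1 - sigma*sqrt(T) = -0.58082012
exp(-rT) = 0.99004983
N(d1) = 0.42041962; N(d2) = 0.28068085
C = S_0' * N(d1) - K * exp(-rT) * N(d2) = 10.82981131 * 0.42041962 - 12.6900 * 0.99004983 * 0.28068085 = 1.0267

Answer: Price = 1.0267


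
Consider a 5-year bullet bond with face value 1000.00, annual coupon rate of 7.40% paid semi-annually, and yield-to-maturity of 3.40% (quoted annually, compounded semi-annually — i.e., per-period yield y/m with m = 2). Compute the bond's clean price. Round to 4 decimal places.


Coupon per period c = face * coupon_rate / m = 37.000000
Periods per year m = 2; per-period yield y/m = 0.017000
Number of cashflows N = 10
Cashflows (t years, CF_t, discount factor 1/(1+y/m)^(m*t), PV):
  t = 0.5000: CF_t = 37.000000, DF = 0.983284, PV = 36.381514
  t = 1.0000: CF_t = 37.000000, DF = 0.966848, PV = 35.773367
  t = 1.5000: CF_t = 37.000000, DF = 0.950686, PV = 35.175385
  t = 2.0000: CF_t = 37.000000, DF = 0.934795, PV = 34.587400
  t = 2.5000: CF_t = 37.000000, DF = 0.919169, PV = 34.009243
  t = 3.0000: CF_t = 37.000000, DF = 0.903804, PV = 33.440750
  t = 3.5000: CF_t = 37.000000, DF = 0.888696, PV = 32.881760
  t = 4.0000: CF_t = 37.000000, DF = 0.873841, PV = 32.332114
  t = 4.5000: CF_t = 37.000000, DF = 0.859234, PV = 31.791656
  t = 5.0000: CF_t = 1037.000000, DF = 0.844871, PV = 876.131363
Price P = sum_t PV_t = 1182.504551

Answer: Price = 1182.5046


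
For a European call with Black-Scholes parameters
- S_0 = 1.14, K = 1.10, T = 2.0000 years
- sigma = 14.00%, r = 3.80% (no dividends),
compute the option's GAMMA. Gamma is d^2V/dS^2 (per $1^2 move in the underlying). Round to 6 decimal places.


d1 = 0.6632564764; d2 = 0.4652665777
phi(d1) = 0.3201732223; exp(-qT) = 1.0000000000; exp(-rT) = 0.9268162066
Gamma = exp(-qT) * phi(d1) / (S * sigma * sqrt(T)) = 1.0000000000 * 0.3201732223 / (1.1400 * 0.1400 * 1.4142135624) = 1.418525

Answer: Gamma = 1.418525


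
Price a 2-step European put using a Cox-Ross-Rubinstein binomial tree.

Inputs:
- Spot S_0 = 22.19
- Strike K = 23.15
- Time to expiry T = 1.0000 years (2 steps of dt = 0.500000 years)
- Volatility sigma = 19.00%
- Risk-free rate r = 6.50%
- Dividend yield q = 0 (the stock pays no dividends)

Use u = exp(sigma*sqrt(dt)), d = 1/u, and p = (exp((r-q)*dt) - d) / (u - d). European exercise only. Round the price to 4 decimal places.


Answer: Price = V(0,0) = 1.4150

Derivation:
dt = T/N = 0.500000
u = exp(sigma*sqrt(dt)) = 1.143793; d = 1/u = 0.874284
p = (exp((r-q)*dt) - d) / (u - d) = 0.589033
Discount per step: exp(-r*dt) = 0.968022
Stock lattice S(k, i) with i counting down-moves:
  k=0: S(0,0) = 22.1900
  k=1: S(1,0) = 25.3808; S(1,1) = 19.4004
  k=2: S(2,0) = 29.0304; S(2,1) = 22.1900; S(2,2) = 16.9614
Terminal payoffs V(N, i) = max(K - S_T, 0):
  V(2,0) = 0.000000; V(2,1) = 0.960000; V(2,2) = 6.188583
Backward induction: V(k, i) = exp(-r*dt) * [p * V(k+1, i) + (1-p) * V(k+1, i+1)].
  V(1,0) = exp(-r*dt) * [p*0.000000 + (1-p)*0.960000] = 0.381912
  V(1,1) = exp(-r*dt) * [p*0.960000 + (1-p)*6.188583] = 3.009363
  V(0,0) = exp(-r*dt) * [p*0.381912 + (1-p)*3.009363] = 1.414965


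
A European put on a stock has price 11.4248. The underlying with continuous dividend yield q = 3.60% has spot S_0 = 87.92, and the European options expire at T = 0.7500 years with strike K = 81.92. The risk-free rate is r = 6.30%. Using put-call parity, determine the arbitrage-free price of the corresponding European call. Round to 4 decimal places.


Put-call parity: C - P = S_0 * exp(-qT) - K * exp(-rT).
S_0 * exp(-qT) = 87.9200 * 0.97336124 = 85.57792035
K * exp(-rT) = 81.9200 * 0.95384891 = 78.13930234
C = P + S*exp(-qT) - K*exp(-rT)
C = 11.4248 + 85.57792035 - 78.13930234 = 18.8634

Answer: Call price = 18.8634


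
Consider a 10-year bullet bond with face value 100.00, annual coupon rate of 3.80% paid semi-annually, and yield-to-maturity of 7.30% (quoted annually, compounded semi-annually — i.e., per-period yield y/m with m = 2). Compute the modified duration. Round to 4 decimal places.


Answer: Modified duration = 7.8287

Derivation:
Coupon per period c = face * coupon_rate / m = 1.900000
Periods per year m = 2; per-period yield y/m = 0.036500
Number of cashflows N = 20
Cashflows (t years, CF_t, discount factor 1/(1+y/m)^(m*t), PV):
  t = 0.5000: CF_t = 1.900000, DF = 0.964785, PV = 1.833092
  t = 1.0000: CF_t = 1.900000, DF = 0.930811, PV = 1.768540
  t = 1.5000: CF_t = 1.900000, DF = 0.898033, PV = 1.706262
  t = 2.0000: CF_t = 1.900000, DF = 0.866409, PV = 1.646176
  t = 2.5000: CF_t = 1.900000, DF = 0.835898, PV = 1.588207
  t = 3.0000: CF_t = 1.900000, DF = 0.806462, PV = 1.532279
  t = 3.5000: CF_t = 1.900000, DF = 0.778063, PV = 1.478320
  t = 4.0000: CF_t = 1.900000, DF = 0.750664, PV = 1.426261
  t = 4.5000: CF_t = 1.900000, DF = 0.724230, PV = 1.376036
  t = 5.0000: CF_t = 1.900000, DF = 0.698726, PV = 1.327579
  t = 5.5000: CF_t = 1.900000, DF = 0.674121, PV = 1.280829
  t = 6.0000: CF_t = 1.900000, DF = 0.650382, PV = 1.235725
  t = 6.5000: CF_t = 1.900000, DF = 0.627479, PV = 1.192210
  t = 7.0000: CF_t = 1.900000, DF = 0.605382, PV = 1.150226
  t = 7.5000: CF_t = 1.900000, DF = 0.584064, PV = 1.109722
  t = 8.0000: CF_t = 1.900000, DF = 0.563496, PV = 1.070643
  t = 8.5000: CF_t = 1.900000, DF = 0.543653, PV = 1.032941
  t = 9.0000: CF_t = 1.900000, DF = 0.524508, PV = 0.996566
  t = 9.5000: CF_t = 1.900000, DF = 0.506038, PV = 0.961472
  t = 10.0000: CF_t = 101.900000, DF = 0.488218, PV = 49.749424
Price P = sum_t PV_t = 75.462511
First compute Macaulay numerator sum_t t * PV_t:
  t * PV_t at t = 0.5000: 0.916546
  t * PV_t at t = 1.0000: 1.768540
  t * PV_t at t = 1.5000: 2.559393
  t * PV_t at t = 2.0000: 3.292353
  t * PV_t at t = 2.5000: 3.970517
  t * PV_t at t = 3.0000: 4.596836
  t * PV_t at t = 3.5000: 5.174120
  t * PV_t at t = 4.0000: 5.705046
  t * PV_t at t = 4.5000: 6.192163
  t * PV_t at t = 5.0000: 6.637897
  t * PV_t at t = 5.5000: 7.044561
  t * PV_t at t = 6.0000: 7.414352
  t * PV_t at t = 6.5000: 7.749362
  t * PV_t at t = 7.0000: 8.051584
  t * PV_t at t = 7.5000: 8.322911
  t * PV_t at t = 8.0000: 8.565144
  t * PV_t at t = 8.5000: 8.779996
  t * PV_t at t = 9.0000: 8.969094
  t * PV_t at t = 9.5000: 9.133987
  t * PV_t at t = 10.0000: 497.494238
Macaulay duration D = 612.338642 / 75.462511 = 8.114475
Modified duration = D / (1 + y/m) = 8.114475 / (1 + 0.036500) = 7.828726


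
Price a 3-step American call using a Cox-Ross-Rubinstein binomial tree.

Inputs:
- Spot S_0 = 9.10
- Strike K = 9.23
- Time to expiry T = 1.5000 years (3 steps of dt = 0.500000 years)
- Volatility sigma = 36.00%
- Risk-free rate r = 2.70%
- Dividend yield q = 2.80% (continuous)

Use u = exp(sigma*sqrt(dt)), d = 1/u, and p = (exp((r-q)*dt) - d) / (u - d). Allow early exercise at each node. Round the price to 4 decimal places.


dt = T/N = 0.500000
u = exp(sigma*sqrt(dt)) = 1.289892; d = 1/u = 0.775259
p = (exp((r-q)*dt) - d) / (u - d) = 0.435731
Discount per step: exp(-r*dt) = 0.986591
Stock lattice S(k, i) with i counting down-moves:
  k=0: S(0,0) = 9.1000
  k=1: S(1,0) = 11.7380; S(1,1) = 7.0549
  k=2: S(2,0) = 15.1408; S(2,1) = 9.1000; S(2,2) = 5.4693
  k=3: S(3,0) = 19.5300; S(3,1) = 11.7380; S(3,2) = 7.0549; S(3,3) = 4.2402
Terminal payoffs V(N, i) = max(S_T - K, 0):
  V(3,0) = 10.299961; V(3,1) = 2.508017; V(3,2) = 0.000000; V(3,3) = 0.000000
Backward induction: V(k, i) = exp(-r*dt) * [p * V(k+1, i) + (1-p) * V(k+1, i+1)]; then take max(V_cont, immediate exercise) for American.
  V(2,0) = exp(-r*dt) * [p*10.299961 + (1-p)*2.508017] = 5.824047; exercise = 5.910773; V(2,0) = max -> 5.910773
  V(2,1) = exp(-r*dt) * [p*2.508017 + (1-p)*0.000000] = 1.078165; exercise = 0.000000; V(2,1) = max -> 1.078165
  V(2,2) = exp(-r*dt) * [p*0.000000 + (1-p)*0.000000] = 0.000000; exercise = 0.000000; V(2,2) = max -> 0.000000
  V(1,0) = exp(-r*dt) * [p*5.910773 + (1-p)*1.078165] = 3.141186; exercise = 2.508017; V(1,0) = max -> 3.141186
  V(1,1) = exp(-r*dt) * [p*1.078165 + (1-p)*0.000000] = 0.463490; exercise = 0.000000; V(1,1) = max -> 0.463490
  V(0,0) = exp(-r*dt) * [p*3.141186 + (1-p)*0.463490] = 1.608384; exercise = 0.000000; V(0,0) = max -> 1.608384

Answer: Price = V(0,0) = 1.6084


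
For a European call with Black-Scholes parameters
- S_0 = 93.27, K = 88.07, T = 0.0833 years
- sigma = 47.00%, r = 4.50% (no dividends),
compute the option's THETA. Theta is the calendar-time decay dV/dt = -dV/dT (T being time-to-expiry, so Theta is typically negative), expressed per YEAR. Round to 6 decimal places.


Answer: Theta = -29.050682

Derivation:
d1 = 0.5183594115; d2 = 0.3827092364
phi(d1) = 0.3487894713; exp(-qT) = 1.0000000000; exp(-rT) = 0.9962585169
Theta = -S*exp(-qT)*phi(d1)*sigma/(2*sqrt(T)) - r*K*exp(-rT)*N(d2) + q*S*exp(-qT)*N(d1)
N(d1) = 0.6978962359; N(d2) = 0.6490323174; sqrt(T) = 0.2886173938
Term 1 = -93.2700 * 1.0000000000 * 0.3487894713 * 0.4700 / (2 * 0.2886173938) = -26.4880937582
Term 2 = -0.0450 * 88.0700 * 0.9962585169 * 0.6490323174 = -2.5625885394
Term 3 = 0 (no dividend yield, q = 0)
Theta = -26.4880937582 + (-2.5625885394) + (0.0000000000) = -29.050682


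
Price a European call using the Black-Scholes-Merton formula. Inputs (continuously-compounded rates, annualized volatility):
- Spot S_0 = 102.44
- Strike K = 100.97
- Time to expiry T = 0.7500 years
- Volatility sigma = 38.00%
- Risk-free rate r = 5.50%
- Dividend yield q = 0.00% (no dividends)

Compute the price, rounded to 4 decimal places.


Answer: Price = 15.9855

Derivation:
d1 = (ln(S/K) + (r - q + 0.5*sigma^2) * T) / (sigma * sqrt(T)) = 0.33381122
d2 = d1 - sigma * sqrt(T) = 0.00472157
exp(-rT) = 0.95958920; exp(-qT) = 1.00000000
C = S_0 * exp(-qT) * N(d1) - K * exp(-rT) * N(d2)
N(d1) = 0.63073899; N(d2) = 0.50188363
C = 102.4400 * 1.00000000 * 0.63073899 - 100.9700 * 0.95958920 * 0.50188363 = 15.9855


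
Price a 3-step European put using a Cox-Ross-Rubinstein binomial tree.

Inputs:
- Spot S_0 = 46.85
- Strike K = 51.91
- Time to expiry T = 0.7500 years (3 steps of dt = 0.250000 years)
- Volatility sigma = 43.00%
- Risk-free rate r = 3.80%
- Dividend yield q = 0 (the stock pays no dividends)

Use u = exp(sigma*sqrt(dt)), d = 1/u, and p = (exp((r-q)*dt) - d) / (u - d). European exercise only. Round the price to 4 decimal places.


Answer: Price = V(0,0) = 9.4387

Derivation:
dt = T/N = 0.250000
u = exp(sigma*sqrt(dt)) = 1.239862; d = 1/u = 0.806541
p = (exp((r-q)*dt) - d) / (u - d) = 0.468484
Discount per step: exp(-r*dt) = 0.990545
Stock lattice S(k, i) with i counting down-moves:
  k=0: S(0,0) = 46.8500
  k=1: S(1,0) = 58.0875; S(1,1) = 37.7865
  k=2: S(2,0) = 72.0205; S(2,1) = 46.8500; S(2,2) = 30.4764
  k=3: S(3,0) = 89.2955; S(3,1) = 58.0875; S(3,2) = 37.7865; S(3,3) = 24.5804
Terminal payoffs V(N, i) = max(K - S_T, 0):
  V(3,0) = 0.000000; V(3,1) = 0.000000; V(3,2) = 14.123534; V(3,3) = 27.329560
Backward induction: V(k, i) = exp(-r*dt) * [p * V(k+1, i) + (1-p) * V(k+1, i+1)].
  V(2,0) = exp(-r*dt) * [p*0.000000 + (1-p)*0.000000] = 0.000000
  V(2,1) = exp(-r*dt) * [p*0.000000 + (1-p)*14.123534] = 7.435902
  V(2,2) = exp(-r*dt) * [p*14.123534 + (1-p)*27.329560] = 20.942839
  V(1,0) = exp(-r*dt) * [p*0.000000 + (1-p)*7.435902] = 3.914930
  V(1,1) = exp(-r*dt) * [p*7.435902 + (1-p)*20.942839] = 14.476866
  V(0,0) = exp(-r*dt) * [p*3.914930 + (1-p)*14.476866] = 9.438670


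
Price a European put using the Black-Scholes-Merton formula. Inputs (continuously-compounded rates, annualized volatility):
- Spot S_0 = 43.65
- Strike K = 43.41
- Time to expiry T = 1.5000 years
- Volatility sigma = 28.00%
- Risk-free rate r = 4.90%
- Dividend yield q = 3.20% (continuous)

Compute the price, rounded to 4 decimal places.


Answer: Price = 4.9649

Derivation:
d1 = (ln(S/K) + (r - q + 0.5*sigma^2) * T) / (sigma * sqrt(T)) = 0.26190135
d2 = d1 - sigma * sqrt(T) = -0.08102722
exp(-rT) = 0.92913615; exp(-qT) = 0.95313379
P = K * exp(-rT) * N(-d2) - S_0 * exp(-qT) * N(-d1)
N(-d1) = 0.39669875; N(-d2) = 0.53228985
P = 43.4100 * 0.92913615 * 0.53228985 - 43.6500 * 0.95313379 * 0.39669875 = 4.9649


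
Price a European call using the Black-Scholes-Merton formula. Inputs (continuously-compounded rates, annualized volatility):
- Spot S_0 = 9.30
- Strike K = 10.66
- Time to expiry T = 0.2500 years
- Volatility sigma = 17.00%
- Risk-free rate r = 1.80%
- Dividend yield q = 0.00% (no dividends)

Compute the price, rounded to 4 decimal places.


Answer: Price = 0.0219

Derivation:
d1 = (ln(S/K) + (r - q + 0.5*sigma^2) * T) / (sigma * sqrt(T)) = -1.51025316
d2 = d1 - sigma * sqrt(T) = -1.59525316
exp(-rT) = 0.99551011; exp(-qT) = 1.00000000
C = S_0 * exp(-qT) * N(d1) - K * exp(-rT) * N(d2)
N(d1) = 0.06548942; N(d2) = 0.05532782
C = 9.3000 * 1.00000000 * 0.06548942 - 10.6600 * 0.99551011 * 0.05532782 = 0.0219


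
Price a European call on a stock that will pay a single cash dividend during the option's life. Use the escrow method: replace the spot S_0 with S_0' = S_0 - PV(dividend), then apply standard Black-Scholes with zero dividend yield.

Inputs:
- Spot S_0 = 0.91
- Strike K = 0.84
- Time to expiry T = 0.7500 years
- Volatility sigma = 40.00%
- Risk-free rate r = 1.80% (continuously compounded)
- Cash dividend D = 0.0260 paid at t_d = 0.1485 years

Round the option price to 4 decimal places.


PV(D) = D * exp(-r * t_d) = 0.0260 * 0.99733057 = 0.02593059
S_0' = S_0 - PV(D) = 0.9100 - 0.02593059 = 0.88406941
d1 = (ln(S_0'/K) + (r + sigma^2/2)*T) / (sigma*sqrt(T)) = 0.35978644
d2 = d1 - sigma*sqrt(T) = 0.01337628
exp(-rT) = 0.98659072
N(d1) = 0.64049658; N(d2) = 0.50533621
C = S_0' * N(d1) - K * exp(-rT) * N(d2) = 0.88406941 * 0.64049658 - 0.8400 * 0.98659072 * 0.50533621 = 0.1475

Answer: Price = 0.1475


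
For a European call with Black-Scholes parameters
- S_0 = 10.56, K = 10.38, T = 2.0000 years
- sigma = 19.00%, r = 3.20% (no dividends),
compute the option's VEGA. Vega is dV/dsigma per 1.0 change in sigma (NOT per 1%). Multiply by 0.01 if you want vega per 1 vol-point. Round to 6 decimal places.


d1 = 0.4365171148; d2 = 0.1678165379
phi(d1) = 0.3626880687; exp(-qT) = 1.0000000000; exp(-rT) = 0.9380049995
Vega = S * exp(-qT) * phi(d1) * sqrt(T) = 10.5600 * 1.0000000000 * 0.3626880687 * 1.4142135624 = 5.416418

Answer: Vega = 5.416418


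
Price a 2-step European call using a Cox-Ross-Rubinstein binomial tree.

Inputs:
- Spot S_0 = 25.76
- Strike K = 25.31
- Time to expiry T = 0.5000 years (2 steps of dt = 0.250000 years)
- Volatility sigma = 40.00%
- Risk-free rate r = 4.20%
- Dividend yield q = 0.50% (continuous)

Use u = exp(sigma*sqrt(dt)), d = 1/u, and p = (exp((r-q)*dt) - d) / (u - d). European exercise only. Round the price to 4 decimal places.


Answer: Price = V(0,0) = 3.0969

Derivation:
dt = T/N = 0.250000
u = exp(sigma*sqrt(dt)) = 1.221403; d = 1/u = 0.818731
p = (exp((r-q)*dt) - d) / (u - d) = 0.473244
Discount per step: exp(-r*dt) = 0.989555
Stock lattice S(k, i) with i counting down-moves:
  k=0: S(0,0) = 25.7600
  k=1: S(1,0) = 31.4633; S(1,1) = 21.0905
  k=2: S(2,0) = 38.4294; S(2,1) = 25.7600; S(2,2) = 17.2674
Terminal payoffs V(N, i) = max(S_T - K, 0):
  V(2,0) = 13.119404; V(2,1) = 0.450000; V(2,2) = 0.000000
Backward induction: V(k, i) = exp(-r*dt) * [p * V(k+1, i) + (1-p) * V(k+1, i+1)].
  V(1,0) = exp(-r*dt) * [p*13.119404 + (1-p)*0.450000] = 6.378395
  V(1,1) = exp(-r*dt) * [p*0.450000 + (1-p)*0.000000] = 0.210735
  V(0,0) = exp(-r*dt) * [p*6.378395 + (1-p)*0.210735] = 3.096856


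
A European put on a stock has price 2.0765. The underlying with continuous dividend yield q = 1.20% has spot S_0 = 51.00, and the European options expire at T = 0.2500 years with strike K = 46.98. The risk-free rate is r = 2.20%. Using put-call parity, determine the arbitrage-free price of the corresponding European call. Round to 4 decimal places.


Answer: Call price = 6.2014

Derivation:
Put-call parity: C - P = S_0 * exp(-qT) - K * exp(-rT).
S_0 * exp(-qT) = 51.0000 * 0.99700450 = 50.84722927
K * exp(-rT) = 46.9800 * 0.99451510 = 46.72231927
C = P + S*exp(-qT) - K*exp(-rT)
C = 2.0765 + 50.84722927 - 46.72231927 = 6.2014


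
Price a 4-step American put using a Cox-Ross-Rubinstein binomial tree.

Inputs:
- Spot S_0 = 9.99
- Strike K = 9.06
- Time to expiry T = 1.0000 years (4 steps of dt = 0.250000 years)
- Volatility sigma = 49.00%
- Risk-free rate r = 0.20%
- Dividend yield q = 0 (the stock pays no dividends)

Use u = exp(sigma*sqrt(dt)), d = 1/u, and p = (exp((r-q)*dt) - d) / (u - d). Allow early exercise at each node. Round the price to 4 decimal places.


dt = T/N = 0.250000
u = exp(sigma*sqrt(dt)) = 1.277621; d = 1/u = 0.782705
p = (exp((r-q)*dt) - d) / (u - d) = 0.440065
Discount per step: exp(-r*dt) = 0.999500
Stock lattice S(k, i) with i counting down-moves:
  k=0: S(0,0) = 9.9900
  k=1: S(1,0) = 12.7634; S(1,1) = 7.8192
  k=2: S(2,0) = 16.3068; S(2,1) = 9.9900; S(2,2) = 6.1201
  k=3: S(3,0) = 20.8340; S(3,1) = 12.7634; S(3,2) = 7.8192; S(3,3) = 4.7903
  k=4: S(4,0) = 26.6179; S(4,1) = 16.3068; S(4,2) = 9.9900; S(4,3) = 6.1201; S(4,4) = 3.7494
Terminal payoffs V(N, i) = max(K - S_T, 0):
  V(4,0) = 0.000000; V(4,1) = 0.000000; V(4,2) = 0.000000; V(4,3) = 2.939862; V(4,4) = 5.310642
Backward induction: V(k, i) = exp(-r*dt) * [p * V(k+1, i) + (1-p) * V(k+1, i+1)]; then take max(V_cont, immediate exercise) for American.
  V(3,0) = exp(-r*dt) * [p*0.000000 + (1-p)*0.000000] = 0.000000; exercise = 0.000000; V(3,0) = max -> 0.000000
  V(3,1) = exp(-r*dt) * [p*0.000000 + (1-p)*0.000000] = 0.000000; exercise = 0.000000; V(3,1) = max -> 0.000000
  V(3,2) = exp(-r*dt) * [p*0.000000 + (1-p)*2.939862] = 1.645309; exercise = 1.240782; V(3,2) = max -> 1.645309
  V(3,3) = exp(-r*dt) * [p*2.939862 + (1-p)*5.310642] = 4.265212; exercise = 4.269740; V(3,3) = max -> 4.269740
  V(2,0) = exp(-r*dt) * [p*0.000000 + (1-p)*0.000000] = 0.000000; exercise = 0.000000; V(2,0) = max -> 0.000000
  V(2,1) = exp(-r*dt) * [p*0.000000 + (1-p)*1.645309] = 0.920805; exercise = 0.000000; V(2,1) = max -> 0.920805
  V(2,2) = exp(-r*dt) * [p*1.645309 + (1-p)*4.269740] = 3.113263; exercise = 2.939862; V(2,2) = max -> 3.113263
  V(1,0) = exp(-r*dt) * [p*0.000000 + (1-p)*0.920805] = 0.515333; exercise = 0.000000; V(1,0) = max -> 0.515333
  V(1,1) = exp(-r*dt) * [p*0.920805 + (1-p)*3.113263] = 2.147365; exercise = 1.240782; V(1,1) = max -> 2.147365
  V(0,0) = exp(-r*dt) * [p*0.515333 + (1-p)*2.147365] = 1.428450; exercise = 0.000000; V(0,0) = max -> 1.428450

Answer: Price = V(0,0) = 1.4285


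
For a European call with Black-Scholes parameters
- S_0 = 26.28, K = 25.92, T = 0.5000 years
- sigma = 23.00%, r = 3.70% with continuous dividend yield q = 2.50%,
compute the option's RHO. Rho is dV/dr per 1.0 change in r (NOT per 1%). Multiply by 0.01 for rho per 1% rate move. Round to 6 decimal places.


d1 = 0.2030215607; d2 = 0.0403870011
phi(d1) = 0.3908046695; exp(-qT) = 0.9875778005; exp(-rT) = 0.9816700746
N(d2) = 0.5161077033
Rho = K*T*exp(-rT)*N(d2) = 25.9200 * 0.5000 * 0.9816700746 * 0.5161077033 = 6.566151

Answer: Rho = 6.566151


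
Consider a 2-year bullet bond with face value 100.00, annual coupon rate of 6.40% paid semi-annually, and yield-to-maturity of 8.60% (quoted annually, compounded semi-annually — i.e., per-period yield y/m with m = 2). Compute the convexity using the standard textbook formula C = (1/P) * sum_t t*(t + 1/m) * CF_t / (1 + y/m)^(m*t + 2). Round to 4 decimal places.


Coupon per period c = face * coupon_rate / m = 3.200000
Periods per year m = 2; per-period yield y/m = 0.043000
Number of cashflows N = 4
Cashflows (t years, CF_t, discount factor 1/(1+y/m)^(m*t), PV):
  t = 0.5000: CF_t = 3.200000, DF = 0.958773, PV = 3.068073
  t = 1.0000: CF_t = 3.200000, DF = 0.919245, PV = 2.941585
  t = 1.5000: CF_t = 3.200000, DF = 0.881347, PV = 2.820311
  t = 2.0000: CF_t = 103.200000, DF = 0.845012, PV = 87.205216
Price P = sum_t PV_t = 96.035185
Convexity numerator sum_t t*(t + 1/m) * CF_t / (1+y/m)^(m*t + 2):
  t = 0.5000: term = 1.410156
  t = 1.0000: term = 4.056057
  t = 1.5000: term = 7.777673
  t = 2.0000: term = 400.814894
Convexity = (1/P) * sum = 414.058779 / 96.035185 = 4.311532

Answer: Convexity = 4.3115


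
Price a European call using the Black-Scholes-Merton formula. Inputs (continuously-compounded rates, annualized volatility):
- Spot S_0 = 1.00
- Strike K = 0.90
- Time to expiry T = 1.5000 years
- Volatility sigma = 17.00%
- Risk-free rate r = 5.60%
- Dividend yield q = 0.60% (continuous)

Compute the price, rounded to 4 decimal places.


Answer: Price = 0.1836

Derivation:
d1 = (ln(S/K) + (r - q + 0.5*sigma^2) * T) / (sigma * sqrt(T)) = 0.97036063
d2 = d1 - sigma * sqrt(T) = 0.76215401
exp(-rT) = 0.91943126; exp(-qT) = 0.99104038
C = S_0 * exp(-qT) * N(d1) - K * exp(-rT) * N(d2)
N(d1) = 0.83406662; N(d2) = 0.77701595
C = 1.0000 * 0.99104038 * 0.83406662 - 0.9000 * 0.91943126 * 0.77701595 = 0.1836


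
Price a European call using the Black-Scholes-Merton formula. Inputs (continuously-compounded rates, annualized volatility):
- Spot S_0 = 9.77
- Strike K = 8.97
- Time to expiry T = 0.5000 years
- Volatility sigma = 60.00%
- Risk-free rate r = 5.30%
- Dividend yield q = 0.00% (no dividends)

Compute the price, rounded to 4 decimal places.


Answer: Price = 2.1246

Derivation:
d1 = (ln(S/K) + (r - q + 0.5*sigma^2) * T) / (sigma * sqrt(T)) = 0.47595544
d2 = d1 - sigma * sqrt(T) = 0.05169137
exp(-rT) = 0.97384804; exp(-qT) = 1.00000000
C = S_0 * exp(-qT) * N(d1) - K * exp(-rT) * N(d2)
N(d1) = 0.68294694; N(d2) = 0.52061269
C = 9.7700 * 1.00000000 * 0.68294694 - 8.9700 * 0.97384804 * 0.52061269 = 2.1246


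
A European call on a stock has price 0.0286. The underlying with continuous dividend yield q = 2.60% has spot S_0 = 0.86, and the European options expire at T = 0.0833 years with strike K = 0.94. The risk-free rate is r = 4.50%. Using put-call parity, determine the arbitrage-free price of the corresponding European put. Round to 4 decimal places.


Put-call parity: C - P = S_0 * exp(-qT) - K * exp(-rT).
S_0 * exp(-qT) = 0.8600 * 0.99783654 = 0.85813943
K * exp(-rT) = 0.9400 * 0.99625852 = 0.93648301
P = C - S*exp(-qT) + K*exp(-rT)
P = 0.0286 - 0.85813943 + 0.93648301 = 0.1069

Answer: Put price = 0.1069


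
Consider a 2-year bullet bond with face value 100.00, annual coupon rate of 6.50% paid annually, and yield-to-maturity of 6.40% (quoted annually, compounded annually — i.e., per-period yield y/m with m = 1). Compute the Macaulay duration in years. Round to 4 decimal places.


Coupon per period c = face * coupon_rate / m = 6.500000
Periods per year m = 1; per-period yield y/m = 0.064000
Number of cashflows N = 2
Cashflows (t years, CF_t, discount factor 1/(1+y/m)^(m*t), PV):
  t = 1.0000: CF_t = 6.500000, DF = 0.939850, PV = 6.109023
  t = 2.0000: CF_t = 106.500000, DF = 0.883317, PV = 94.073294
Price P = sum_t PV_t = 100.182317
Macaulay numerator sum_t t * PV_t:
  t * PV_t at t = 1.0000: 6.109023
  t * PV_t at t = 2.0000: 188.146588
Macaulay duration D = (sum_t t * PV_t) / P = 194.255611 / 100.182317 = 1.939021

Answer: Macaulay duration = 1.9390 years


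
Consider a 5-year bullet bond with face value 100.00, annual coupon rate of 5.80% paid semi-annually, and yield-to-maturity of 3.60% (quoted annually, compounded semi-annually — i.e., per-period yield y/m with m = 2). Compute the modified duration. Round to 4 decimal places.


Answer: Modified duration = 4.3653

Derivation:
Coupon per period c = face * coupon_rate / m = 2.900000
Periods per year m = 2; per-period yield y/m = 0.018000
Number of cashflows N = 10
Cashflows (t years, CF_t, discount factor 1/(1+y/m)^(m*t), PV):
  t = 0.5000: CF_t = 2.900000, DF = 0.982318, PV = 2.848723
  t = 1.0000: CF_t = 2.900000, DF = 0.964949, PV = 2.798353
  t = 1.5000: CF_t = 2.900000, DF = 0.947887, PV = 2.748873
  t = 2.0000: CF_t = 2.900000, DF = 0.931127, PV = 2.700268
  t = 2.5000: CF_t = 2.900000, DF = 0.914663, PV = 2.652523
  t = 3.0000: CF_t = 2.900000, DF = 0.898490, PV = 2.605622
  t = 3.5000: CF_t = 2.900000, DF = 0.882603, PV = 2.559550
  t = 4.0000: CF_t = 2.900000, DF = 0.866997, PV = 2.514292
  t = 4.5000: CF_t = 2.900000, DF = 0.851667, PV = 2.469835
  t = 5.0000: CF_t = 102.900000, DF = 0.836608, PV = 86.087004
Price P = sum_t PV_t = 109.985042
First compute Macaulay numerator sum_t t * PV_t:
  t * PV_t at t = 0.5000: 1.424361
  t * PV_t at t = 1.0000: 2.798353
  t * PV_t at t = 1.5000: 4.123309
  t * PV_t at t = 2.0000: 5.400536
  t * PV_t at t = 2.5000: 6.631307
  t * PV_t at t = 3.0000: 7.816865
  t * PV_t at t = 3.5000: 8.958424
  t * PV_t at t = 4.0000: 10.057169
  t * PV_t at t = 4.5000: 11.114259
  t * PV_t at t = 5.0000: 430.435021
Macaulay duration D = 488.759604 / 109.985042 = 4.443873
Modified duration = D / (1 + y/m) = 4.443873 / (1 + 0.018000) = 4.365298


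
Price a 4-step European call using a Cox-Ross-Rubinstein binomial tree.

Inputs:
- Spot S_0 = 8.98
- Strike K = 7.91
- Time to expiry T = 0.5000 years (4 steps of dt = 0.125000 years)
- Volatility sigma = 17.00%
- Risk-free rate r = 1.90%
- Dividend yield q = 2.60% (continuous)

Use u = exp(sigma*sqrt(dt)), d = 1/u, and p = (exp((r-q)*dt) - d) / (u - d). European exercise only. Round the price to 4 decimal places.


dt = T/N = 0.125000
u = exp(sigma*sqrt(dt)) = 1.061947; d = 1/u = 0.941667
p = (exp((r-q)*dt) - d) / (u - d) = 0.477707
Discount per step: exp(-r*dt) = 0.997628
Stock lattice S(k, i) with i counting down-moves:
  k=0: S(0,0) = 8.9800
  k=1: S(1,0) = 9.5363; S(1,1) = 8.4562
  k=2: S(2,0) = 10.1270; S(2,1) = 8.9800; S(2,2) = 7.9629
  k=3: S(3,0) = 10.7544; S(3,1) = 9.5363; S(3,2) = 8.4562; S(3,3) = 7.4984
  k=4: S(4,0) = 11.4206; S(4,1) = 10.1270; S(4,2) = 8.9800; S(4,3) = 7.9629; S(4,4) = 7.0610
Terminal payoffs V(N, i) = max(S_T - K, 0):
  V(4,0) = 3.510571; V(4,1) = 2.217029; V(4,2) = 1.070000; V(4,3) = 0.052888; V(4,4) = 0.000000
Backward induction: V(k, i) = exp(-r*dt) * [p * V(k+1, i) + (1-p) * V(k+1, i+1)].
  V(3,0) = exp(-r*dt) * [p*3.510571 + (1-p)*2.217029] = 2.828238
  V(3,1) = exp(-r*dt) * [p*2.217029 + (1-p)*1.070000] = 1.614106
  V(3,2) = exp(-r*dt) * [p*1.070000 + (1-p)*0.052888] = 0.537491
  V(3,3) = exp(-r*dt) * [p*0.052888 + (1-p)*0.000000] = 0.025205
  V(2,0) = exp(-r*dt) * [p*2.828238 + (1-p)*1.614106] = 2.188901
  V(2,1) = exp(-r*dt) * [p*1.614106 + (1-p)*0.537491] = 1.049303
  V(2,2) = exp(-r*dt) * [p*0.537491 + (1-p)*0.025205] = 0.269287
  V(1,0) = exp(-r*dt) * [p*2.188901 + (1-p)*1.049303] = 1.589916
  V(1,1) = exp(-r*dt) * [p*1.049303 + (1-p)*0.269287] = 0.640384
  V(0,0) = exp(-r*dt) * [p*1.589916 + (1-p)*0.640384] = 1.091387

Answer: Price = V(0,0) = 1.0914


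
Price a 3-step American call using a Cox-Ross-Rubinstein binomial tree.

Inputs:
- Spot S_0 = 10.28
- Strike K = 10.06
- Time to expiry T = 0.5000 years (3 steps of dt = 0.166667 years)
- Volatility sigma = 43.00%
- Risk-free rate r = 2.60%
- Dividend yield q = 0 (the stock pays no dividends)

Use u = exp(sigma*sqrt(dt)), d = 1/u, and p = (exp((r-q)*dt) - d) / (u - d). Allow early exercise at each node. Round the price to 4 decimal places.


Answer: Price = V(0,0) = 1.5034

Derivation:
dt = T/N = 0.166667
u = exp(sigma*sqrt(dt)) = 1.191898; d = 1/u = 0.838998
p = (exp((r-q)*dt) - d) / (u - d) = 0.468532
Discount per step: exp(-r*dt) = 0.995676
Stock lattice S(k, i) with i counting down-moves:
  k=0: S(0,0) = 10.2800
  k=1: S(1,0) = 12.2527; S(1,1) = 8.6249
  k=2: S(2,0) = 14.6040; S(2,1) = 10.2800; S(2,2) = 7.2363
  k=3: S(3,0) = 17.4064; S(3,1) = 12.2527; S(3,2) = 8.6249; S(3,3) = 6.0712
Terminal payoffs V(N, i) = max(S_T - K, 0):
  V(3,0) = 7.346445; V(3,1) = 2.192709; V(3,2) = 0.000000; V(3,3) = 0.000000
Backward induction: V(k, i) = exp(-r*dt) * [p * V(k+1, i) + (1-p) * V(k+1, i+1)]; then take max(V_cont, immediate exercise) for American.
  V(2,0) = exp(-r*dt) * [p*7.346445 + (1-p)*2.192709] = 4.587475; exercise = 4.543976; V(2,0) = max -> 4.587475
  V(2,1) = exp(-r*dt) * [p*2.192709 + (1-p)*0.000000] = 1.022911; exercise = 0.220000; V(2,1) = max -> 1.022911
  V(2,2) = exp(-r*dt) * [p*0.000000 + (1-p)*0.000000] = 0.000000; exercise = 0.000000; V(2,2) = max -> 0.000000
  V(1,0) = exp(-r*dt) * [p*4.587475 + (1-p)*1.022911] = 2.681377; exercise = 2.192709; V(1,0) = max -> 2.681377
  V(1,1) = exp(-r*dt) * [p*1.022911 + (1-p)*0.000000] = 0.477194; exercise = 0.000000; V(1,1) = max -> 0.477194
  V(0,0) = exp(-r*dt) * [p*2.681377 + (1-p)*0.477194] = 1.503394; exercise = 0.220000; V(0,0) = max -> 1.503394


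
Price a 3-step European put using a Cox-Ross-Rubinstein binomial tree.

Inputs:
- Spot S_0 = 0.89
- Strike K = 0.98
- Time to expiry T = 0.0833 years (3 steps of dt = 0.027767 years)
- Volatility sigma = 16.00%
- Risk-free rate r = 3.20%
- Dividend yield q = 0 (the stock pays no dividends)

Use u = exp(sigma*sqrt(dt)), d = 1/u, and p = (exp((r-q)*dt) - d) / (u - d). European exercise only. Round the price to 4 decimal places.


dt = T/N = 0.027767
u = exp(sigma*sqrt(dt)) = 1.027020; d = 1/u = 0.973691
p = (exp((r-q)*dt) - d) / (u - d) = 0.510004
Discount per step: exp(-r*dt) = 0.999112
Stock lattice S(k, i) with i counting down-moves:
  k=0: S(0,0) = 0.8900
  k=1: S(1,0) = 0.9140; S(1,1) = 0.8666
  k=2: S(2,0) = 0.9387; S(2,1) = 0.8900; S(2,2) = 0.8438
  k=3: S(3,0) = 0.9641; S(3,1) = 0.9140; S(3,2) = 0.8666; S(3,3) = 0.8216
Terminal payoffs V(N, i) = max(K - S_T, 0):
  V(3,0) = 0.015890; V(3,1) = 0.065952; V(3,2) = 0.113415; V(3,3) = 0.158413
Backward induction: V(k, i) = exp(-r*dt) * [p * V(k+1, i) + (1-p) * V(k+1, i+1)].
  V(2,0) = exp(-r*dt) * [p*0.015890 + (1-p)*0.065952] = 0.040384
  V(2,1) = exp(-r*dt) * [p*0.065952 + (1-p)*0.113415] = 0.089130
  V(2,2) = exp(-r*dt) * [p*0.113415 + (1-p)*0.158413] = 0.135344
  V(1,0) = exp(-r*dt) * [p*0.040384 + (1-p)*0.089130] = 0.064212
  V(1,1) = exp(-r*dt) * [p*0.089130 + (1-p)*0.135344] = 0.111675
  V(0,0) = exp(-r*dt) * [p*0.064212 + (1-p)*0.111675] = 0.087391

Answer: Price = V(0,0) = 0.0874


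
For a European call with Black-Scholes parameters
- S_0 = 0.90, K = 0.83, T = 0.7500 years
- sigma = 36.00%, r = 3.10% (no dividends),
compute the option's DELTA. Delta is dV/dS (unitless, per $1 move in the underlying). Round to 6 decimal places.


Answer: Delta = 0.687992

Derivation:
d1 = 0.4901673716; d2 = 0.1783982263
phi(d1) = 0.3537833498; exp(-qT) = 1.0000000000; exp(-rT) = 0.9770181987
N(d1) = 0.6879922663
Delta = exp(-qT) * N(d1) = 1.0000000000 * 0.6879922663 = 0.687992


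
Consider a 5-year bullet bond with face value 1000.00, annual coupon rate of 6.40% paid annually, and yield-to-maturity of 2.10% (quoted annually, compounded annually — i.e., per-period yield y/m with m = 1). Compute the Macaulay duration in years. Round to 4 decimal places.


Answer: Macaulay duration = 4.4892 years

Derivation:
Coupon per period c = face * coupon_rate / m = 64.000000
Periods per year m = 1; per-period yield y/m = 0.021000
Number of cashflows N = 5
Cashflows (t years, CF_t, discount factor 1/(1+y/m)^(m*t), PV):
  t = 1.0000: CF_t = 64.000000, DF = 0.979432, PV = 62.683643
  t = 2.0000: CF_t = 64.000000, DF = 0.959287, PV = 61.394362
  t = 3.0000: CF_t = 64.000000, DF = 0.939556, PV = 60.131598
  t = 4.0000: CF_t = 64.000000, DF = 0.920231, PV = 58.894807
  t = 5.0000: CF_t = 1064.000000, DF = 0.901304, PV = 958.987436
Price P = sum_t PV_t = 1202.091847
Macaulay numerator sum_t t * PV_t:
  t * PV_t at t = 1.0000: 62.683643
  t * PV_t at t = 2.0000: 122.788724
  t * PV_t at t = 3.0000: 180.394795
  t * PV_t at t = 4.0000: 235.579229
  t * PV_t at t = 5.0000: 4794.937182
Macaulay duration D = (sum_t t * PV_t) / P = 5396.383573 / 1202.091847 = 4.489161


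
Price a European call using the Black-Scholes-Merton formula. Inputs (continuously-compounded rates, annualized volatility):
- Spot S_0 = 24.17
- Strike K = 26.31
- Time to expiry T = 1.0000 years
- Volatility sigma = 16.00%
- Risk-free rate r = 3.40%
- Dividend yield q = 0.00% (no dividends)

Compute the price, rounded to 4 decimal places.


Answer: Price = 1.0300

Derivation:
d1 = (ln(S/K) + (r - q + 0.5*sigma^2) * T) / (sigma * sqrt(T)) = -0.23773063
d2 = d1 - sigma * sqrt(T) = -0.39773063
exp(-rT) = 0.96657150; exp(-qT) = 1.00000000
C = S_0 * exp(-qT) * N(d1) - K * exp(-rT) * N(d2)
N(d1) = 0.40604501; N(d2) = 0.34541438
C = 24.1700 * 1.00000000 * 0.40604501 - 26.3100 * 0.96657150 * 0.34541438 = 1.0300


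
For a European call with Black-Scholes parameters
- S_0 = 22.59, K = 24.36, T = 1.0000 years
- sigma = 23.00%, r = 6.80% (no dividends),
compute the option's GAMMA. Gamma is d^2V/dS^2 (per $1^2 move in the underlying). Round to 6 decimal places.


Answer: Gamma = 0.076521

Derivation:
d1 = 0.0826734245; d2 = -0.1473265755
phi(d1) = 0.3975812430; exp(-qT) = 1.0000000000; exp(-rT) = 0.9342604736
Gamma = exp(-qT) * phi(d1) / (S * sigma * sqrt(T)) = 1.0000000000 * 0.3975812430 / (22.5900 * 0.2300 * 1.0000000000) = 0.076521


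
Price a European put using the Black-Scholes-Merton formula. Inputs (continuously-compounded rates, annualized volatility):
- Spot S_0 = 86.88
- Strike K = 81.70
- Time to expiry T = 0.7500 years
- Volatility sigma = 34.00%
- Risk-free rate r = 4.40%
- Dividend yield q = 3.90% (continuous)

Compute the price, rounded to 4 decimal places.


d1 = (ln(S/K) + (r - q + 0.5*sigma^2) * T) / (sigma * sqrt(T)) = 0.36873614
d2 = d1 - sigma * sqrt(T) = 0.07428750
exp(-rT) = 0.96753856; exp(-qT) = 0.97117364
P = K * exp(-rT) * N(-d2) - S_0 * exp(-qT) * N(-d1)
N(-d1) = 0.35616220; N(-d2) = 0.47039081
P = 81.7000 * 0.96753856 * 0.47039081 - 86.8800 * 0.97117364 * 0.35616220 = 7.1320

Answer: Price = 7.1320


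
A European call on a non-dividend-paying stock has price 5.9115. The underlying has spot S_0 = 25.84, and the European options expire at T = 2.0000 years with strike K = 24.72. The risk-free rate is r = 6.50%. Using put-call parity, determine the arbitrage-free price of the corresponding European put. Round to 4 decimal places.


Put-call parity: C - P = S_0 * exp(-qT) - K * exp(-rT).
S_0 * exp(-qT) = 25.8400 * 1.00000000 = 25.84000000
K * exp(-rT) = 24.7200 * 0.87809543 = 21.70651905
P = C - S*exp(-qT) + K*exp(-rT)
P = 5.9115 - 25.84000000 + 21.70651905 = 1.7780

Answer: Put price = 1.7780


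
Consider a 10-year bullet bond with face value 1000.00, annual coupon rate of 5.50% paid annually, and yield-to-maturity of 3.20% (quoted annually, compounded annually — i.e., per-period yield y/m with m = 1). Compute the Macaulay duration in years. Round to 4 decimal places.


Answer: Macaulay duration = 8.1491 years

Derivation:
Coupon per period c = face * coupon_rate / m = 55.000000
Periods per year m = 1; per-period yield y/m = 0.032000
Number of cashflows N = 10
Cashflows (t years, CF_t, discount factor 1/(1+y/m)^(m*t), PV):
  t = 1.0000: CF_t = 55.000000, DF = 0.968992, PV = 53.294574
  t = 2.0000: CF_t = 55.000000, DF = 0.938946, PV = 51.642029
  t = 3.0000: CF_t = 55.000000, DF = 0.909831, PV = 50.040726
  t = 4.0000: CF_t = 55.000000, DF = 0.881620, PV = 48.489075
  t = 5.0000: CF_t = 55.000000, DF = 0.854283, PV = 46.985538
  t = 6.0000: CF_t = 55.000000, DF = 0.827793, PV = 45.528622
  t = 7.0000: CF_t = 55.000000, DF = 0.802125, PV = 44.116882
  t = 8.0000: CF_t = 55.000000, DF = 0.777253, PV = 42.748916
  t = 9.0000: CF_t = 55.000000, DF = 0.753152, PV = 41.423369
  t = 10.0000: CF_t = 1055.000000, DF = 0.729799, PV = 769.937525
Price P = sum_t PV_t = 1194.207255
Macaulay numerator sum_t t * PV_t:
  t * PV_t at t = 1.0000: 53.294574
  t * PV_t at t = 2.0000: 103.284057
  t * PV_t at t = 3.0000: 150.122177
  t * PV_t at t = 4.0000: 193.956300
  t * PV_t at t = 5.0000: 234.927689
  t * PV_t at t = 6.0000: 273.171732
  t * PV_t at t = 7.0000: 308.818172
  t * PV_t at t = 8.0000: 341.991332
  t * PV_t at t = 9.0000: 372.810318
  t * PV_t at t = 10.0000: 7699.375251
Macaulay duration D = (sum_t t * PV_t) / P = 9731.751602 / 1194.207255 = 8.149131


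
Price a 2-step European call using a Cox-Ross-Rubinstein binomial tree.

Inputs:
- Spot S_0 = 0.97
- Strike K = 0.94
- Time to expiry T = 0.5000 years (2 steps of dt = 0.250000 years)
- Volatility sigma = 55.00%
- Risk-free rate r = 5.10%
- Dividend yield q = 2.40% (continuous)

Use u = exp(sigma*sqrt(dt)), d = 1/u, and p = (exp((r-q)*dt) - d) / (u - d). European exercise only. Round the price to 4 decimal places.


dt = T/N = 0.250000
u = exp(sigma*sqrt(dt)) = 1.316531; d = 1/u = 0.759572
p = (exp((r-q)*dt) - d) / (u - d) = 0.443840
Discount per step: exp(-r*dt) = 0.987331
Stock lattice S(k, i) with i counting down-moves:
  k=0: S(0,0) = 0.9700
  k=1: S(1,0) = 1.2770; S(1,1) = 0.7368
  k=2: S(2,0) = 1.6813; S(2,1) = 0.9700; S(2,2) = 0.5596
Terminal payoffs V(N, i) = max(S_T - K, 0):
  V(2,0) = 0.741255; V(2,1) = 0.030000; V(2,2) = 0.000000
Backward induction: V(k, i) = exp(-r*dt) * [p * V(k+1, i) + (1-p) * V(k+1, i+1)].
  V(1,0) = exp(-r*dt) * [p*0.741255 + (1-p)*0.030000] = 0.341304
  V(1,1) = exp(-r*dt) * [p*0.030000 + (1-p)*0.000000] = 0.013147
  V(0,0) = exp(-r*dt) * [p*0.341304 + (1-p)*0.013147] = 0.156784

Answer: Price = V(0,0) = 0.1568


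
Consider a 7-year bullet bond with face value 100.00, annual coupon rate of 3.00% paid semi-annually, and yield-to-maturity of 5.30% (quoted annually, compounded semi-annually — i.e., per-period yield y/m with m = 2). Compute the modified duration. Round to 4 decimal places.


Answer: Modified duration = 6.1441

Derivation:
Coupon per period c = face * coupon_rate / m = 1.500000
Periods per year m = 2; per-period yield y/m = 0.026500
Number of cashflows N = 14
Cashflows (t years, CF_t, discount factor 1/(1+y/m)^(m*t), PV):
  t = 0.5000: CF_t = 1.500000, DF = 0.974184, PV = 1.461276
  t = 1.0000: CF_t = 1.500000, DF = 0.949035, PV = 1.423552
  t = 1.5000: CF_t = 1.500000, DF = 0.924535, PV = 1.386802
  t = 2.0000: CF_t = 1.500000, DF = 0.900667, PV = 1.351000
  t = 2.5000: CF_t = 1.500000, DF = 0.877415, PV = 1.316123
  t = 3.0000: CF_t = 1.500000, DF = 0.854764, PV = 1.282146
  t = 3.5000: CF_t = 1.500000, DF = 0.832698, PV = 1.249046
  t = 4.0000: CF_t = 1.500000, DF = 0.811201, PV = 1.216801
  t = 4.5000: CF_t = 1.500000, DF = 0.790259, PV = 1.185388
  t = 5.0000: CF_t = 1.500000, DF = 0.769858, PV = 1.154787
  t = 5.5000: CF_t = 1.500000, DF = 0.749983, PV = 1.124975
  t = 6.0000: CF_t = 1.500000, DF = 0.730622, PV = 1.095933
  t = 6.5000: CF_t = 1.500000, DF = 0.711760, PV = 1.067640
  t = 7.0000: CF_t = 101.500000, DF = 0.693385, PV = 70.378611
Price P = sum_t PV_t = 86.694080
First compute Macaulay numerator sum_t t * PV_t:
  t * PV_t at t = 0.5000: 0.730638
  t * PV_t at t = 1.0000: 1.423552
  t * PV_t at t = 1.5000: 2.080203
  t * PV_t at t = 2.0000: 2.702001
  t * PV_t at t = 2.5000: 3.290308
  t * PV_t at t = 3.0000: 3.846438
  t * PV_t at t = 3.5000: 4.371663
  t * PV_t at t = 4.0000: 4.867205
  t * PV_t at t = 4.5000: 5.334248
  t * PV_t at t = 5.0000: 5.773933
  t * PV_t at t = 5.5000: 6.187361
  t * PV_t at t = 6.0000: 6.575595
  t * PV_t at t = 6.5000: 6.939660
  t * PV_t at t = 7.0000: 492.650276
Macaulay duration D = 546.773080 / 86.694080 = 6.306925
Modified duration = D / (1 + y/m) = 6.306925 / (1 + 0.026500) = 6.144106


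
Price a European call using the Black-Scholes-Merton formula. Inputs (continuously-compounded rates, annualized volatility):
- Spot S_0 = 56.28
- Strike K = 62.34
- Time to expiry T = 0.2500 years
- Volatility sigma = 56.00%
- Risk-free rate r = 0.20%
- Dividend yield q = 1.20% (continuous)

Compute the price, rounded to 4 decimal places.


Answer: Price = 3.9464

Derivation:
d1 = (ln(S/K) + (r - q + 0.5*sigma^2) * T) / (sigma * sqrt(T)) = -0.23415729
d2 = d1 - sigma * sqrt(T) = -0.51415729
exp(-rT) = 0.99950012; exp(-qT) = 0.99700450
C = S_0 * exp(-qT) * N(d1) - K * exp(-rT) * N(d2)
N(d1) = 0.40743143; N(d2) = 0.30357101
C = 56.2800 * 0.99700450 * 0.40743143 - 62.3400 * 0.99950012 * 0.30357101 = 3.9464
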